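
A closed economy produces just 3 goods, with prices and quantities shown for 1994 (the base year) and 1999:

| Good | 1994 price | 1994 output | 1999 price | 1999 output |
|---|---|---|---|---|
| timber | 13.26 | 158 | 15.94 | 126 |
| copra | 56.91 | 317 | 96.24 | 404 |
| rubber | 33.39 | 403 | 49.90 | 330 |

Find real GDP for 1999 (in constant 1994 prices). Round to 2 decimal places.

Real GDP 1999 = Σ (p_1994 × q_1999) = 13.26·126 + 56.91·404 + 33.39·330 = 35681.10.

35681.10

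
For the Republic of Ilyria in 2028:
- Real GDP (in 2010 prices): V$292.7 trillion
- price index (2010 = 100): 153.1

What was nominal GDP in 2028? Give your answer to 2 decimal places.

V$448.12 trillion

Nominal GDP = Real × (price index/100) = 292.7 × 1.531 = 448.12.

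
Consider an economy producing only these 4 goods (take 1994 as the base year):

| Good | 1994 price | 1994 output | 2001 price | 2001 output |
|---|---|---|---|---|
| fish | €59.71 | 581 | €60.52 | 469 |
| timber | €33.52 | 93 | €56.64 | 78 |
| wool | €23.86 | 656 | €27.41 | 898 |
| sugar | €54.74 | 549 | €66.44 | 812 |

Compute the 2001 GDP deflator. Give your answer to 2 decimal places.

115.41

Nominal GDP 2001 = 60.52·469 + 56.64·78 + 27.41·898 + 66.44·812 = 111365.26.
Real GDP 2001 (at 1994 prices) = 59.71·469 + 33.52·78 + 23.86·898 + 54.74·812 = 96493.71.
Deflator = Nominal/Real × 100 = 111365.26/96493.71 × 100 = 115.412.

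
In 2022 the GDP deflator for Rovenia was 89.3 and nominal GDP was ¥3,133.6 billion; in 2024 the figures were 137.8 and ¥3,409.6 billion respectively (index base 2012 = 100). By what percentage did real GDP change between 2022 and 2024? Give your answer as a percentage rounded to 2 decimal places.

-29.49%

Deflate each year: 2022 → 3133.6/0.893 = 3509.07; 2024 → 3409.6/1.378 = 2474.31.
So real GDP changed by 2474.31/3509.07 − 1 = -0.2949, i.e. -29.49%.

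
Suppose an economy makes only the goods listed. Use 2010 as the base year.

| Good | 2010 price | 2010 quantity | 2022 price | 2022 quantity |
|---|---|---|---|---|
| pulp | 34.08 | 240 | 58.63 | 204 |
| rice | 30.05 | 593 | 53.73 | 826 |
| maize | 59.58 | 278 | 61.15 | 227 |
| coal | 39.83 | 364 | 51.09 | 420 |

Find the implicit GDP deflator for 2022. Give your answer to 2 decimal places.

Nominal GDP 2022 = 58.63·204 + 53.73·826 + 61.15·227 + 51.09·420 = 91680.35.
Real GDP 2022 (at 2010 prices) = 34.08·204 + 30.05·826 + 59.58·227 + 39.83·420 = 62026.88.
Deflator = Nominal/Real × 100 = 91680.35/62026.88 × 100 = 147.807.

147.81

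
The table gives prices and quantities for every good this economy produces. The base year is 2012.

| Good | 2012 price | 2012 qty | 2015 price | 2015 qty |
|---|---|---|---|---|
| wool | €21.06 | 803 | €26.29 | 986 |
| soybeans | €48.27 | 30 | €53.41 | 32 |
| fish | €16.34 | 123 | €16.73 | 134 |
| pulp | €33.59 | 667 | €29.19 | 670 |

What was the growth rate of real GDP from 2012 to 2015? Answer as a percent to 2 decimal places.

Real GDP 2012 = Nominal GDP 2012 = 21.06·803 + 48.27·30 + 16.34·123 + 33.59·667 = 42773.63.
Real GDP 2015 (at 2012 prices) = 21.06·986 + 48.27·32 + 16.34·134 + 33.59·670 = 47004.66.
Real growth = 47004.66/42773.63 − 1 = 0.0989.

9.89%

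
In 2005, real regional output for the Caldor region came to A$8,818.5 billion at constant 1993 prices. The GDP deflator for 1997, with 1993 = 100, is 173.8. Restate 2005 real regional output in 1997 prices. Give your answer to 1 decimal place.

Real regional output in 1997 prices = Real regional output in 1993 prices × (P_1997/P_1993) = 8818.5 × 1.738 = 15326.55.

A$15,326.6 billion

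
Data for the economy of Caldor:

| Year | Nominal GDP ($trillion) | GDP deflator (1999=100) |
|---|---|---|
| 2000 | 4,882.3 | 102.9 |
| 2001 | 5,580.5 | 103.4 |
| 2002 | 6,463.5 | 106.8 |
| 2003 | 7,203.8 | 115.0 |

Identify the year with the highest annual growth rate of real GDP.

2001: real = 5580.5/1.034 = 5397.00; growth vs 2000 (4744.70) = 13.75%.
2002: real = 6463.5/1.068 = 6051.97; growth vs 2001 (5397.00) = 12.14%.
2003: real = 7203.8/1.150 = 6264.17; growth vs 2002 (6051.97) = 3.51%.

2001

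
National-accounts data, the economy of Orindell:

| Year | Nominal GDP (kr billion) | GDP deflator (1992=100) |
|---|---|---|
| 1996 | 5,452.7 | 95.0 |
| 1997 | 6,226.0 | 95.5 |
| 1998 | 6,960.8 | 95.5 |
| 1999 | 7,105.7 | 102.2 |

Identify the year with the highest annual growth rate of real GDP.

1997: real = 6226.0/0.955 = 6519.37; growth vs 1996 (5739.68) = 13.58%.
1998: real = 6960.8/0.955 = 7288.80; growth vs 1997 (6519.37) = 11.80%.
1999: real = 7105.7/1.022 = 6952.74; growth vs 1998 (7288.80) = -4.61%.

1997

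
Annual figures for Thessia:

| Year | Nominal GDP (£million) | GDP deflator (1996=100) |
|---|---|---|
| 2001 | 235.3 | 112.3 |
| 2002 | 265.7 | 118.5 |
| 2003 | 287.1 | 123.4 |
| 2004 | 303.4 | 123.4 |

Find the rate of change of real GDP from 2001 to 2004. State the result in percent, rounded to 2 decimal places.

17.34%

Real GDP 2001 = 235.3/1.123 = 209.53.
Real GDP 2004 = 303.4/1.234 = 245.87.
Change = 245.87/209.53 − 1 = 0.1734.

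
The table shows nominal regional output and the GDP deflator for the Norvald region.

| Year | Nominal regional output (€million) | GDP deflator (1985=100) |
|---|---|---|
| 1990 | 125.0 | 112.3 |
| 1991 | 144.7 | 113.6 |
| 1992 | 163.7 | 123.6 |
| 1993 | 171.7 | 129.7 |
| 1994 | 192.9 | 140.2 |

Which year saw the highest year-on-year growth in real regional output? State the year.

1991: real = 144.7/1.136 = 127.38; growth vs 1990 (111.31) = 14.44%.
1992: real = 163.7/1.236 = 132.44; growth vs 1991 (127.38) = 3.97%.
1993: real = 171.7/1.297 = 132.38; growth vs 1992 (132.44) = -0.05%.
1994: real = 192.9/1.402 = 137.59; growth vs 1993 (132.38) = 3.94%.

1991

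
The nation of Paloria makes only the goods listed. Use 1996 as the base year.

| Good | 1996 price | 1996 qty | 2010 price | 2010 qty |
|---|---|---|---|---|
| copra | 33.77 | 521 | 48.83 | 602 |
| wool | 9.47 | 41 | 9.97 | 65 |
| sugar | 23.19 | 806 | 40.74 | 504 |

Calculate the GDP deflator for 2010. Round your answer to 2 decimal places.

Nominal GDP 2010 = 48.83·602 + 9.97·65 + 40.74·504 = 50576.67.
Real GDP 2010 (at 1996 prices) = 33.77·602 + 9.47·65 + 23.19·504 = 32632.85.
Deflator = Nominal/Real × 100 = 50576.67/32632.85 × 100 = 154.987.

154.99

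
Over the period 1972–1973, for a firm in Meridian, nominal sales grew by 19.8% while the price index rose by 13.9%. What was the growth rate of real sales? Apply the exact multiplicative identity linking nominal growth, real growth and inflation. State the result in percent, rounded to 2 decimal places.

(1 + g_nom) = (1 + g_real)(1 + π), so g_real = 1.1980 / 1.1390 − 1 = 0.05180.

5.18%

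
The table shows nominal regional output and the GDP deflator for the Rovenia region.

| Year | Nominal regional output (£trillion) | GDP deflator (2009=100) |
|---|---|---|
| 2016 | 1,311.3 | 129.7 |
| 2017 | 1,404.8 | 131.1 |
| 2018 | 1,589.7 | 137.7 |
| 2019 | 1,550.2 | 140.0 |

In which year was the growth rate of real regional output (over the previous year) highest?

2018

2017: real = 1404.8/1.311 = 1071.55; growth vs 2016 (1011.03) = 5.99%.
2018: real = 1589.7/1.377 = 1154.47; growth vs 2017 (1071.55) = 7.74%.
2019: real = 1550.2/1.400 = 1107.29; growth vs 2018 (1154.47) = -4.09%.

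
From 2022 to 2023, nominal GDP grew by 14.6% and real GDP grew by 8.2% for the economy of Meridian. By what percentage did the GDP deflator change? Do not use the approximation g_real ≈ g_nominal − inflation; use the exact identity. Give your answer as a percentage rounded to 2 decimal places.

5.91%

(1 + g_nom) = (1 + g_real)(1 + π), so π = 1.1460 / 1.0820 − 1 = 0.05915.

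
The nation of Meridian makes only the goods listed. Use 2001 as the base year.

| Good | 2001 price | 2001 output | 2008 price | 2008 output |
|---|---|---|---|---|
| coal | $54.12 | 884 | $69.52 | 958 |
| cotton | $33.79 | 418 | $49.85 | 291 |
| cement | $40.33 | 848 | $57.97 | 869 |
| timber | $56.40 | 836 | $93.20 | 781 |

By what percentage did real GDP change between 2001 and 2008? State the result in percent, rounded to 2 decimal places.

Real GDP 2001 = Nominal GDP 2001 = 54.12·884 + 33.79·418 + 40.33·848 + 56.40·836 = 143316.54.
Real GDP 2008 (at 2001 prices) = 54.12·958 + 33.79·291 + 40.33·869 + 56.40·781 = 140775.02.
Real growth = 140775.02/143316.54 − 1 = -0.0177.

-1.77%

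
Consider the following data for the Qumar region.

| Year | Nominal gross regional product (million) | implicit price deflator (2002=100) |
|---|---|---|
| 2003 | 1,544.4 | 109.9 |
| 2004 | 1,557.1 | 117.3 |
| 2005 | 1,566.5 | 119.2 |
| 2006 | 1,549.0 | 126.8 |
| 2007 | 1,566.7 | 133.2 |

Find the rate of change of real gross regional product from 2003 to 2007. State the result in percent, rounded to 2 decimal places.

Real gross regional product 2003 = 1544.4/1.099 = 1405.28.
Real gross regional product 2007 = 1566.7/1.332 = 1176.20.
Change = 1176.20/1405.28 − 1 = -0.1630.

-16.30%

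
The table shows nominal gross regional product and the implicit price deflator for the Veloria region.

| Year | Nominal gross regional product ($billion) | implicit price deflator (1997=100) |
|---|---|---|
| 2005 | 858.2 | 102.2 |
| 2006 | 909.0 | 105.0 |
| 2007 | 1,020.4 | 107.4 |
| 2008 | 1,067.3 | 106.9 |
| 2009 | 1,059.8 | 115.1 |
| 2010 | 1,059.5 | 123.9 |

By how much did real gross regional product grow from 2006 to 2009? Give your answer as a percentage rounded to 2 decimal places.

Real gross regional product 2006 = 909.0/1.050 = 865.71.
Real gross regional product 2009 = 1059.8/1.151 = 920.76.
Change = 920.76/865.71 − 1 = 0.0636.

6.36%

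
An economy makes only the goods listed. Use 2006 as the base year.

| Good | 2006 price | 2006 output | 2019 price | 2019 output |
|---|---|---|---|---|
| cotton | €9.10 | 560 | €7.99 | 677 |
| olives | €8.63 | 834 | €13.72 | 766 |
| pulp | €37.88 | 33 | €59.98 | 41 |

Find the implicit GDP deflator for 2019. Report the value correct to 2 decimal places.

128.30

Nominal GDP 2019 = 7.99·677 + 13.72·766 + 59.98·41 = 18377.93.
Real GDP 2019 (at 2006 prices) = 9.10·677 + 8.63·766 + 37.88·41 = 14324.36.
Deflator = Nominal/Real × 100 = 18377.93/14324.36 × 100 = 128.298.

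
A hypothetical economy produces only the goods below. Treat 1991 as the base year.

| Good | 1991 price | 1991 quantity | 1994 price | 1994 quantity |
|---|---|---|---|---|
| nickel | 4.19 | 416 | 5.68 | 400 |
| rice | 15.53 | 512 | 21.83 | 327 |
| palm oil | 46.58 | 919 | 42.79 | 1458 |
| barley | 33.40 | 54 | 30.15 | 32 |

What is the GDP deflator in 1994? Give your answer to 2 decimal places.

Nominal GDP 1994 = 5.68·400 + 21.83·327 + 42.79·1458 + 30.15·32 = 72763.03.
Real GDP 1994 (at 1991 prices) = 4.19·400 + 15.53·327 + 46.58·1458 + 33.40·32 = 75736.75.
Deflator = Nominal/Real × 100 = 72763.03/75736.75 × 100 = 96.074.

96.07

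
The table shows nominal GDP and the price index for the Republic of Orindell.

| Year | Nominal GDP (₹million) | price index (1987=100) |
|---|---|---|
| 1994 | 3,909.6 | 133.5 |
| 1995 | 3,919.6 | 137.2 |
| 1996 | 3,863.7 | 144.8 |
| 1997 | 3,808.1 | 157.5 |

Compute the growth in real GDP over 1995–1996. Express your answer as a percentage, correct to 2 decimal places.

Real GDP 1995 = 3919.6/1.372 = 2856.85.
Real GDP 1996 = 3863.7/1.448 = 2668.30.
Change = 2668.30/2856.85 − 1 = -0.0660.

-6.60%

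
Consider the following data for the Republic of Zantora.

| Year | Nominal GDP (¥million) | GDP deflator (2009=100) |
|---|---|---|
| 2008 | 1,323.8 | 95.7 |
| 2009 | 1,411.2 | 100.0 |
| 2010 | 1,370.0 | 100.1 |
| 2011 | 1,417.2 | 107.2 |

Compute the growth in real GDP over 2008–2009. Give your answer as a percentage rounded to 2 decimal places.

2.02%

Real GDP 2008 = 1323.8/0.957 = 1383.28.
Real GDP 2009 = 1411.2/1.000 = 1411.20.
Change = 1411.20/1383.28 − 1 = 0.0202.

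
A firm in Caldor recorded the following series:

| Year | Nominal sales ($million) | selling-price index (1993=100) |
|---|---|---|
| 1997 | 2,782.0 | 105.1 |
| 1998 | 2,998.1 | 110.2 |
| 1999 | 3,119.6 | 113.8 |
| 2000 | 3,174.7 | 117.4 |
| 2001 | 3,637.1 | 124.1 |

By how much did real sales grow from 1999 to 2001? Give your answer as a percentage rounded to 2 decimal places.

Real sales 1999 = 3119.6/1.138 = 2741.30.
Real sales 2001 = 3637.1/1.241 = 2930.78.
Change = 2930.78/2741.30 − 1 = 0.0691.

6.91%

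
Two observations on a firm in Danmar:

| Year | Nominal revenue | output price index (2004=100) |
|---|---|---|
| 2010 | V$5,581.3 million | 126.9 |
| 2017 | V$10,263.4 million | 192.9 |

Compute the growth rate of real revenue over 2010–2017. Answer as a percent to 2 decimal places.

Real revenue 2010 = 5581.3 / 1.269 = 4398.19.
Real revenue 2017 = 10263.4 / 1.929 = 5320.58.
Real growth = 5320.58 / 4398.19 − 1 = 0.2097.

20.97%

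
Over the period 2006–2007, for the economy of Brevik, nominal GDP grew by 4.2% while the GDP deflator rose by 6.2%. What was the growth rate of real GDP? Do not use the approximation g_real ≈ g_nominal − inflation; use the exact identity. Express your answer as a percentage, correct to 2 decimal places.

-1.88%

(1 + g_nom) = (1 + g_real)(1 + π), so g_real = 1.0420 / 1.0620 − 1 = -0.01883.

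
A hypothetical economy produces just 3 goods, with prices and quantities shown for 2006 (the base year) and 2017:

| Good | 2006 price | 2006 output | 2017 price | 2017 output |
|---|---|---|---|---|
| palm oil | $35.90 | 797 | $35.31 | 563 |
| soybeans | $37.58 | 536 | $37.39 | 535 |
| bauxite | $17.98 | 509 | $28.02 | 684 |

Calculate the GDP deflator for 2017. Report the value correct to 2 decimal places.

112.23

Nominal GDP 2017 = 35.31·563 + 37.39·535 + 28.02·684 = 59048.86.
Real GDP 2017 (at 2006 prices) = 35.90·563 + 37.58·535 + 17.98·684 = 52615.32.
Deflator = Nominal/Real × 100 = 59048.86/52615.32 × 100 = 112.228.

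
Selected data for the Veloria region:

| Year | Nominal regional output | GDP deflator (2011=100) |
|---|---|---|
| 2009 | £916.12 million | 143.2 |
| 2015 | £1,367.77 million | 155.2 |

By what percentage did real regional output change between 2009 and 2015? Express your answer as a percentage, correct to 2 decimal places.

Real regional output 2009 = 916.12 / 1.432 = 639.75.
Real regional output 2015 = 1367.77 / 1.552 = 881.30.
Real growth = 881.30 / 639.75 − 1 = 0.3776.

37.76%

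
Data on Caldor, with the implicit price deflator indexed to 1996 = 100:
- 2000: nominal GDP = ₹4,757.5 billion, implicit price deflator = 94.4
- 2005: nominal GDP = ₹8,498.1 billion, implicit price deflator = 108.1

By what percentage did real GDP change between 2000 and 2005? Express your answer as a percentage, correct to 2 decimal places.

55.99%

Deflate each year: 2000 → 4757.5/0.944 = 5039.72; 2005 → 8498.1/1.081 = 7861.33.
So real GDP changed by 7861.33/5039.72 − 1 = 0.5599, i.e. 55.99%.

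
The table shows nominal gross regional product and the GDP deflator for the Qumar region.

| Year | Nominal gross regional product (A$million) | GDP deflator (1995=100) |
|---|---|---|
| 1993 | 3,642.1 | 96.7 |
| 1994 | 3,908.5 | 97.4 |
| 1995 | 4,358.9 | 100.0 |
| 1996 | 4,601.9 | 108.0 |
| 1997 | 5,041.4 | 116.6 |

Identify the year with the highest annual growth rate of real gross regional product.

1995

1994: real = 3908.5/0.974 = 4012.83; growth vs 1993 (3766.39) = 6.54%.
1995: real = 4358.9/1.000 = 4358.90; growth vs 1994 (4012.83) = 8.62%.
1996: real = 4601.9/1.080 = 4261.02; growth vs 1995 (4358.90) = -2.25%.
1997: real = 5041.4/1.166 = 4323.67; growth vs 1996 (4261.02) = 1.47%.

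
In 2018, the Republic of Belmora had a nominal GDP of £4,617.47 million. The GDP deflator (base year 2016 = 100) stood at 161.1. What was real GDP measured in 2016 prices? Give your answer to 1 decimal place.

£2,866.2 million

Real GDP = Nominal / (GDP deflator/100) = 4617.47 / 1.611 = 2866.21.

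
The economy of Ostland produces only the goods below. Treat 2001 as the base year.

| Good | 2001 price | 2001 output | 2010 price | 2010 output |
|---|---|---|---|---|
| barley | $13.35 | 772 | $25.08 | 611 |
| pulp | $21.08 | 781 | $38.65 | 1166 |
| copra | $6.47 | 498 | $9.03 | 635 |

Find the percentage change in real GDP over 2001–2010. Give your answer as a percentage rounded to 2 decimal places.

Real GDP 2001 = Nominal GDP 2001 = 13.35·772 + 21.08·781 + 6.47·498 = 29991.74.
Real GDP 2010 (at 2001 prices) = 13.35·611 + 21.08·1166 + 6.47·635 = 36844.58.
Real growth = 36844.58/29991.74 − 1 = 0.2285.

22.85%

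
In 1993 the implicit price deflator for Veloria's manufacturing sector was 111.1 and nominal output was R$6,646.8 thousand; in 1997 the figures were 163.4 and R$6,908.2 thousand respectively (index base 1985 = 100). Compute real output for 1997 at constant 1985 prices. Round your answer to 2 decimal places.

Real output = Nominal / (implicit price deflator/100) = 6908.2 / 1.634 = 4227.78.

R$4,227.78 thousand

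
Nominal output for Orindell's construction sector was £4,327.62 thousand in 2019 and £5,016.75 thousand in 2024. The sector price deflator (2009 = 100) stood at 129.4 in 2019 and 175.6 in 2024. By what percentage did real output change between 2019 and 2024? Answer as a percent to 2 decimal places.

-14.58%

Real output 2019 = 4327.62 / 1.294 = 3344.37.
Real output 2024 = 5016.75 / 1.756 = 2856.92.
Real growth = 2856.92 / 3344.37 − 1 = -0.1458.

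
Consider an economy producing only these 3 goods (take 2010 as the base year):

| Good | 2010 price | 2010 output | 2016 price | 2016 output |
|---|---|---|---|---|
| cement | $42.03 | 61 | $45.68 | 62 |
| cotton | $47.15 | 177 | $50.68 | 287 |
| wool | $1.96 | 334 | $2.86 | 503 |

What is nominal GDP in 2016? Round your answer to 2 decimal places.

$18815.90

Nominal GDP 2016 = Σ (p_2016 × q_2016) = 45.68·62 + 50.68·287 + 2.86·503 = 18815.90.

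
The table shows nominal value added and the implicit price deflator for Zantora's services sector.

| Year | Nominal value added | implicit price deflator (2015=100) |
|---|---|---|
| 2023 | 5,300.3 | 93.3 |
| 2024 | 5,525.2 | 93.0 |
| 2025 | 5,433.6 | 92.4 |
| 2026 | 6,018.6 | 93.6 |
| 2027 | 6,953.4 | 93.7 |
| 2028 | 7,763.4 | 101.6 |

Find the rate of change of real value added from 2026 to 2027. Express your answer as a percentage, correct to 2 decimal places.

15.41%

Real value added 2026 = 6018.6/0.936 = 6430.13.
Real value added 2027 = 6953.4/0.937 = 7420.92.
Change = 7420.92/6430.13 − 1 = 0.1541.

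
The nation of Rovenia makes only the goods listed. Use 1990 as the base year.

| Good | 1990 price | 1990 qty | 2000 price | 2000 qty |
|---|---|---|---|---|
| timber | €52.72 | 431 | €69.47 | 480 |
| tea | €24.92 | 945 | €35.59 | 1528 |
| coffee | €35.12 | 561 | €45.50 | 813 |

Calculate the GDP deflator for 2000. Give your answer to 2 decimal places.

135.66

Nominal GDP 2000 = 69.47·480 + 35.59·1528 + 45.50·813 = 124718.62.
Real GDP 2000 (at 1990 prices) = 52.72·480 + 24.92·1528 + 35.12·813 = 91935.92.
Deflator = Nominal/Real × 100 = 124718.62/91935.92 × 100 = 135.658.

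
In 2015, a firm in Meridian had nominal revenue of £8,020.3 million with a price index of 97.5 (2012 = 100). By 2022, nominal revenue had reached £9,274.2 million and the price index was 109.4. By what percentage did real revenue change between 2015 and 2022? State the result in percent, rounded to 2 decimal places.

3.06%

Deflate each year: 2015 → 8020.3/0.975 = 8225.95; 2022 → 9274.2/1.094 = 8477.33.
So real revenue changed by 8477.33/8225.95 − 1 = 0.0306, i.e. 3.06%.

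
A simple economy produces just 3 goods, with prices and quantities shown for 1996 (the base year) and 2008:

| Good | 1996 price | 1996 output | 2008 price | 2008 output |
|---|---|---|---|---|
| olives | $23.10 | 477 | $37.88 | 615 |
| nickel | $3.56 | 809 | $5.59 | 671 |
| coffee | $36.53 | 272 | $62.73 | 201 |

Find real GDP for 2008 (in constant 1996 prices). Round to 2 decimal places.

Real GDP 2008 = Σ (p_1996 × q_2008) = 23.10·615 + 3.56·671 + 36.53·201 = 23937.79.

$23937.79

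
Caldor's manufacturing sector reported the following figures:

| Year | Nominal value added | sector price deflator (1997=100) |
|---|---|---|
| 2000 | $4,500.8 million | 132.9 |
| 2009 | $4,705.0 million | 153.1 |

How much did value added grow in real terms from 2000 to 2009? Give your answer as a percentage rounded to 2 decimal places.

-9.26%

Real value added 2000 = 4500.8 / 1.329 = 3386.61.
Real value added 2009 = 4705.0 / 1.531 = 3073.15.
Real growth = 3073.15 / 3386.61 − 1 = -0.0926.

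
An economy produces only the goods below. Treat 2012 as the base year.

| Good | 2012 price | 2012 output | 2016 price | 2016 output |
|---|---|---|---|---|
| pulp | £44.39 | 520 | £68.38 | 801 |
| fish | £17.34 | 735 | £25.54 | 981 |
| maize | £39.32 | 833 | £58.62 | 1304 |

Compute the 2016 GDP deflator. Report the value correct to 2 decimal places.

Nominal GDP 2016 = 68.38·801 + 25.54·981 + 58.62·1304 = 156267.60.
Real GDP 2016 (at 2012 prices) = 44.39·801 + 17.34·981 + 39.32·1304 = 103840.21.
Deflator = Nominal/Real × 100 = 156267.60/103840.21 × 100 = 150.489.

150.49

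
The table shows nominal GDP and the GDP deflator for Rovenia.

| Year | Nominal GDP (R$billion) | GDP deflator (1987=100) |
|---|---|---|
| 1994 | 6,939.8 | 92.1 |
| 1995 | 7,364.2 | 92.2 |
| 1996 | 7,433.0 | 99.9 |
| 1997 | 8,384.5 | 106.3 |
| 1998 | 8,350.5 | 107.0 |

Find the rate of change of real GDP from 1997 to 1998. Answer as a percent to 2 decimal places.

Real GDP 1997 = 8384.5/1.063 = 7887.58.
Real GDP 1998 = 8350.5/1.070 = 7804.21.
Change = 7804.21/7887.58 − 1 = -0.0106.

-1.06%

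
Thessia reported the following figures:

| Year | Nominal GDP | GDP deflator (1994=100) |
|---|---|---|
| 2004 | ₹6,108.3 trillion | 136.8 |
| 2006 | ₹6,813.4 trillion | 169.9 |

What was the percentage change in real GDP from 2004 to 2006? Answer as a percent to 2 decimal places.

Real GDP 2004 = 6108.3 / 1.368 = 4465.13.
Real GDP 2006 = 6813.4 / 1.699 = 4010.24.
Real growth = 4010.24 / 4465.13 − 1 = -0.1019.

-10.19%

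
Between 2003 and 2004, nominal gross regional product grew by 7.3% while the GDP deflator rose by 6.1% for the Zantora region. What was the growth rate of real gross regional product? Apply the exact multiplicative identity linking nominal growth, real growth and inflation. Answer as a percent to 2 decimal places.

1.13%

(1 + g_nom) = (1 + g_real)(1 + π), so g_real = 1.0730 / 1.0610 − 1 = 0.01131.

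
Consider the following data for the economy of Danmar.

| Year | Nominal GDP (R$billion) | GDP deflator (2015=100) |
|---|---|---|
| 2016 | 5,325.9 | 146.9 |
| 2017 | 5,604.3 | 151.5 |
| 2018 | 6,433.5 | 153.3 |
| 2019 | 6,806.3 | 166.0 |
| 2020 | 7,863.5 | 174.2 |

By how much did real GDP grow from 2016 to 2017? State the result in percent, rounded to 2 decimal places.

2.03%

Real GDP 2016 = 5325.9/1.469 = 3625.53.
Real GDP 2017 = 5604.3/1.515 = 3699.21.
Change = 3699.21/3625.53 − 1 = 0.0203.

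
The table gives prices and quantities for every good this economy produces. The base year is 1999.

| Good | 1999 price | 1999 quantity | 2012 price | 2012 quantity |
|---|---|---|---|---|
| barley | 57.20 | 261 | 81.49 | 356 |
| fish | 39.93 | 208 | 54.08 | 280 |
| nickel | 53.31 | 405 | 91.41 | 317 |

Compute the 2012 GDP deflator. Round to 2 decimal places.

150.96

Nominal GDP 2012 = 81.49·356 + 54.08·280 + 91.41·317 = 73129.81.
Real GDP 2012 (at 1999 prices) = 57.20·356 + 39.93·280 + 53.31·317 = 48442.87.
Deflator = Nominal/Real × 100 = 73129.81/48442.87 × 100 = 150.961.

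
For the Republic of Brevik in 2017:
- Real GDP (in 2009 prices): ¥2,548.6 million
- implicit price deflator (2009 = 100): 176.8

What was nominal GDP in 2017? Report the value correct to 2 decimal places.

¥4,505.92 million

Nominal GDP = Real × (implicit price deflator/100) = 2548.6 × 1.768 = 4505.92.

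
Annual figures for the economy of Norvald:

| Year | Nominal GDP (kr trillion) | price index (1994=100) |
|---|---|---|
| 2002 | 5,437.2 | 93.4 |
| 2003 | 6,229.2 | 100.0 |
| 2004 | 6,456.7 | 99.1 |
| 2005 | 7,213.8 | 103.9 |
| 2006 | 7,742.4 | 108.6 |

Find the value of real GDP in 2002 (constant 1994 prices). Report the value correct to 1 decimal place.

Real GDP 2002 = 5437.2 / 0.934 = 5821.41.

kr 5,821.4 trillion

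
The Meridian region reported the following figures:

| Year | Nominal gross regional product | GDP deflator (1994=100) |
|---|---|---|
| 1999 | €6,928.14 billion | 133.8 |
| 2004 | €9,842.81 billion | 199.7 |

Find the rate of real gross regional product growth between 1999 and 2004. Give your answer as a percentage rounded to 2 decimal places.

Deflate each year: 1999 → 6928.14/1.338 = 5177.98; 2004 → 9842.81/1.997 = 4928.80.
So real gross regional product changed by 4928.80/5177.98 − 1 = -0.0481, i.e. -4.81%.

-4.81%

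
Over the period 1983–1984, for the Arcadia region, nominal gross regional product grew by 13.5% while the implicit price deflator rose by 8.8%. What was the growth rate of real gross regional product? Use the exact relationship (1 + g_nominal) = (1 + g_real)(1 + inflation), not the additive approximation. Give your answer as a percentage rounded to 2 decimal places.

(1 + g_nom) = (1 + g_real)(1 + π), so g_real = 1.1350 / 1.0880 − 1 = 0.04320.

4.32%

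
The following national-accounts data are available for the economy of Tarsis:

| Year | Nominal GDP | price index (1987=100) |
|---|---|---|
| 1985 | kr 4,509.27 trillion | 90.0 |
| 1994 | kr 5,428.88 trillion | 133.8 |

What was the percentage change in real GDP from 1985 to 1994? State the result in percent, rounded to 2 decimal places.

Deflate each year: 1985 → 4509.27/0.900 = 5010.30; 1994 → 5428.88/1.338 = 4057.46.
So real GDP changed by 4057.46/5010.30 − 1 = -0.1902, i.e. -19.02%.

-19.02%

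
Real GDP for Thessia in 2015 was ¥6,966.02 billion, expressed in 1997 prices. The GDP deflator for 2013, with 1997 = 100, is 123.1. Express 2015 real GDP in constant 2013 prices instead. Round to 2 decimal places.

Real GDP in 2013 prices = Real GDP in 1997 prices × (P_2013/P_1997) = 6966.02 × 1.231 = 8575.17.

¥8,575.17 billion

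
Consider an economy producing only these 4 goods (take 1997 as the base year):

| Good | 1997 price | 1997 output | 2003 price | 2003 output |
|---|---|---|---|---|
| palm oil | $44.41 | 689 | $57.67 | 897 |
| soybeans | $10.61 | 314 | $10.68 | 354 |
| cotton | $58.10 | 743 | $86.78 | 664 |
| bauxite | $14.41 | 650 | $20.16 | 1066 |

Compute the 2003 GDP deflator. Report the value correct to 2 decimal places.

138.03

Nominal GDP 2003 = 57.67·897 + 10.68·354 + 86.78·664 + 20.16·1066 = 134623.19.
Real GDP 2003 (at 1997 prices) = 44.41·897 + 10.61·354 + 58.10·664 + 14.41·1066 = 97531.17.
Deflator = Nominal/Real × 100 = 134623.19/97531.17 × 100 = 138.031.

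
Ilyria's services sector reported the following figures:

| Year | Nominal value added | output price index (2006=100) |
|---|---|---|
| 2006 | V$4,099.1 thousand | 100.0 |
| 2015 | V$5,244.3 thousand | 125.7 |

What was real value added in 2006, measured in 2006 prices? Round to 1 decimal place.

V$4,099.1 thousand

Real value added = Nominal / (output price index/100) = 4099.1 / 1.000 = 4099.10.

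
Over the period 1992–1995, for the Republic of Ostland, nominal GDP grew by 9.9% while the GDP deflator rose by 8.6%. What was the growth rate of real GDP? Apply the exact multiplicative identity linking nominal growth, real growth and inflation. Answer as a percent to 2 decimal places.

(1 + g_nom) = (1 + g_real)(1 + π), so g_real = 1.0990 / 1.0860 − 1 = 0.01197.

1.20%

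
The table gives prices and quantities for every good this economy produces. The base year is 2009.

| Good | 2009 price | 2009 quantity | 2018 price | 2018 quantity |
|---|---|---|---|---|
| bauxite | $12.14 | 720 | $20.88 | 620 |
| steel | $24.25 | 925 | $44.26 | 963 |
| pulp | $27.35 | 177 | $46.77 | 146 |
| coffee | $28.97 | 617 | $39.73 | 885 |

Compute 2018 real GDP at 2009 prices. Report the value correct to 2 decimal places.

$60511.10

Real GDP 2018 = Σ (p_2009 × q_2018) = 12.14·620 + 24.25·963 + 27.35·146 + 28.97·885 = 60511.10.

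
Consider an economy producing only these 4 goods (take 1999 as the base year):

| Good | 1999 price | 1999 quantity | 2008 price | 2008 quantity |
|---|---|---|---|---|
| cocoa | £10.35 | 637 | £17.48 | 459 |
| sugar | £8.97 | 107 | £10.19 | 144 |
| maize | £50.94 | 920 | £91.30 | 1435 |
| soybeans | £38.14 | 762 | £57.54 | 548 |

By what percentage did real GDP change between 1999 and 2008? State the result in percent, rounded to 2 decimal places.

19.84%

Real GDP 1999 = Nominal GDP 1999 = 10.35·637 + 8.97·107 + 50.94·920 + 38.14·762 = 83480.22.
Real GDP 2008 (at 1999 prices) = 10.35·459 + 8.97·144 + 50.94·1435 + 38.14·548 = 100041.95.
Real growth = 100041.95/83480.22 − 1 = 0.1984.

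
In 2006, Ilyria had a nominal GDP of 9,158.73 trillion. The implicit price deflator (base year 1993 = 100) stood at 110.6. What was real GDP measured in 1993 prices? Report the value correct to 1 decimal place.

Real GDP = Nominal / (implicit price deflator/100) = 9158.73 / 1.106 = 8280.95.

8,280.9 trillion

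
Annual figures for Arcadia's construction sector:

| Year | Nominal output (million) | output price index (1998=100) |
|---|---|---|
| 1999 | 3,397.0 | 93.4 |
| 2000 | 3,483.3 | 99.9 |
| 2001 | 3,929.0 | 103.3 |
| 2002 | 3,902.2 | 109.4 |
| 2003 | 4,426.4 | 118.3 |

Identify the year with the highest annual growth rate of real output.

2000: real = 3483.3/0.999 = 3486.79; growth vs 1999 (3637.04) = -4.13%.
2001: real = 3929.0/1.033 = 3803.48; growth vs 2000 (3486.79) = 9.08%.
2002: real = 3902.2/1.094 = 3566.91; growth vs 2001 (3803.48) = -6.22%.
2003: real = 4426.4/1.183 = 3741.67; growth vs 2002 (3566.91) = 4.90%.

2001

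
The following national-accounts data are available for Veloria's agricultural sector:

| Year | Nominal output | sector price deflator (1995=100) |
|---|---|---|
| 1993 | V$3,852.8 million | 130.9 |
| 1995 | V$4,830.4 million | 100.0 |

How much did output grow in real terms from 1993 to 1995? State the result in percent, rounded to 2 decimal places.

64.11%

Real output 1993 = 3852.8 / 1.309 = 2943.32.
Real output 1995 = 4830.4 / 1.000 = 4830.40.
Real growth = 4830.40 / 2943.32 − 1 = 0.6411.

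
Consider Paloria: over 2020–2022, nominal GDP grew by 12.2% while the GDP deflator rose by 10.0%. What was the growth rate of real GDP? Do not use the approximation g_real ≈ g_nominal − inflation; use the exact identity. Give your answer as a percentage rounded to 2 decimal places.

(1 + g_nom) = (1 + g_real)(1 + π), so g_real = 1.1220 / 1.1000 − 1 = 0.02000.

2.00%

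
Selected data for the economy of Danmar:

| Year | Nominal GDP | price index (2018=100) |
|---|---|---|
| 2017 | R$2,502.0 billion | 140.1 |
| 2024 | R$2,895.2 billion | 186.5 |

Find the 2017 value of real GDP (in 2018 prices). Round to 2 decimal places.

R$1,785.87 billion

Real GDP = Nominal / (price index/100) = 2502.0 / 1.401 = 1785.87.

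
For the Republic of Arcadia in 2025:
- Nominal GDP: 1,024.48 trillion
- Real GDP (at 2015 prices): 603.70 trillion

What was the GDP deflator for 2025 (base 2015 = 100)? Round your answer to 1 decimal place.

169.7

GDP deflator = (Nominal / Real) × 100 = 1024.48 / 603.70 × 100 = 169.70.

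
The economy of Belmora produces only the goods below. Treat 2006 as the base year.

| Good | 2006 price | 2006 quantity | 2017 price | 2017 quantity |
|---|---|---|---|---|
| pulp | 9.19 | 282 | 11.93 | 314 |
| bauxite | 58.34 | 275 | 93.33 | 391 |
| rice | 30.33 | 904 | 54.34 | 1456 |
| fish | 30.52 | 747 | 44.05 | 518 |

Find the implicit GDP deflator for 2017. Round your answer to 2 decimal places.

Nominal GDP 2017 = 11.93·314 + 93.33·391 + 54.34·1456 + 44.05·518 = 142174.99.
Real GDP 2017 (at 2006 prices) = 9.19·314 + 58.34·391 + 30.33·1456 + 30.52·518 = 85666.44.
Deflator = Nominal/Real × 100 = 142174.99/85666.44 × 100 = 165.963.

165.96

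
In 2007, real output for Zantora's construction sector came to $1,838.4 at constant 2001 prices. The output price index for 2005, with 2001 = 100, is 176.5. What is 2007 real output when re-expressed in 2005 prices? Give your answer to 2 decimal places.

Real output in 2005 prices = Real output in 2001 prices × (P_2005/P_2001) = 1838.4 × 1.765 = 3244.78.

$3,244.78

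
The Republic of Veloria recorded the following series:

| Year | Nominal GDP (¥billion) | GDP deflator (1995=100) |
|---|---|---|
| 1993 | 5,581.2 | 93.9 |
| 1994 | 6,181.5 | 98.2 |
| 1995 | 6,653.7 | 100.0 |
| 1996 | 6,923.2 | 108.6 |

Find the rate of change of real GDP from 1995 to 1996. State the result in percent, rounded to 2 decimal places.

Real GDP 1995 = 6653.7/1.000 = 6653.70.
Real GDP 1996 = 6923.2/1.086 = 6374.95.
Change = 6374.95/6653.70 − 1 = -0.0419.

-4.19%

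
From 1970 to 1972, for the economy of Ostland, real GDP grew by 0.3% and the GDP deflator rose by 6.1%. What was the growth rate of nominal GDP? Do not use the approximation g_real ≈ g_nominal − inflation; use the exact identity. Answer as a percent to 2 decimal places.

6.42%

(1 + g_nom) = (1 + g_real)(1 + π) = 1.0030 × 1.0610 = 1.06418.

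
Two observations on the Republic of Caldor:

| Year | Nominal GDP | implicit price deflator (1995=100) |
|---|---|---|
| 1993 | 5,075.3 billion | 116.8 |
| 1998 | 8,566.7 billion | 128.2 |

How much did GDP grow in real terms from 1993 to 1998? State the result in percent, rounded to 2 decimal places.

53.78%

Real GDP 1993 = 5075.3 / 1.168 = 4345.29.
Real GDP 1998 = 8566.7 / 1.282 = 6682.29.
Real growth = 6682.29 / 4345.29 − 1 = 0.5378.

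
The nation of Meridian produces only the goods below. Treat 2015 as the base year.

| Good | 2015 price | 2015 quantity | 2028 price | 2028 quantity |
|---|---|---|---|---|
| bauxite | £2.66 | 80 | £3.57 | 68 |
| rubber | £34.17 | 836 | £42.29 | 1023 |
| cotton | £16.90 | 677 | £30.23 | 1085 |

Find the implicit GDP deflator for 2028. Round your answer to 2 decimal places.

142.70

Nominal GDP 2028 = 3.57·68 + 42.29·1023 + 30.23·1085 = 76304.98.
Real GDP 2028 (at 2015 prices) = 2.66·68 + 34.17·1023 + 16.90·1085 = 53473.29.
Deflator = Nominal/Real × 100 = 76304.98/53473.29 × 100 = 142.697.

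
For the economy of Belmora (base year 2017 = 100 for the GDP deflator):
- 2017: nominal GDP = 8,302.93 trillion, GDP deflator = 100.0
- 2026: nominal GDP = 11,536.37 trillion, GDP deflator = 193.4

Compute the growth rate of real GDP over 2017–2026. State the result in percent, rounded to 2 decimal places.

-28.16%

Deflate each year: 2017 → 8302.93/1.000 = 8302.93; 2026 → 11536.37/1.934 = 5965.03.
So real GDP changed by 5965.03/8302.93 − 1 = -0.2816, i.e. -28.16%.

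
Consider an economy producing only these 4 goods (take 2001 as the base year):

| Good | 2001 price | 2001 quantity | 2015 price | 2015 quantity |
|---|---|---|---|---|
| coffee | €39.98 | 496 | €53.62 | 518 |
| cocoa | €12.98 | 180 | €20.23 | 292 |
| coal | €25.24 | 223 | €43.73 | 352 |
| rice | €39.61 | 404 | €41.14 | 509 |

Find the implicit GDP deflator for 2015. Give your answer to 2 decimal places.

Nominal GDP 2015 = 53.62·518 + 20.23·292 + 43.73·352 + 41.14·509 = 70015.54.
Real GDP 2015 (at 2001 prices) = 39.98·518 + 12.98·292 + 25.24·352 + 39.61·509 = 53545.77.
Deflator = Nominal/Real × 100 = 70015.54/53545.77 × 100 = 130.758.

130.76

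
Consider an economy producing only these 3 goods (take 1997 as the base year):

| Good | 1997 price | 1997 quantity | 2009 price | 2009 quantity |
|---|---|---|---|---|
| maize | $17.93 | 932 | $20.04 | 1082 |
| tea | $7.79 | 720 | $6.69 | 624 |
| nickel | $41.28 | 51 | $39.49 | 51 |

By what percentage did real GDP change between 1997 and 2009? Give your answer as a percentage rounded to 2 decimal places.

7.95%

Real GDP 1997 = Nominal GDP 1997 = 17.93·932 + 7.79·720 + 41.28·51 = 24424.84.
Real GDP 2009 (at 1997 prices) = 17.93·1082 + 7.79·624 + 41.28·51 = 26366.50.
Real growth = 26366.50/24424.84 − 1 = 0.0795.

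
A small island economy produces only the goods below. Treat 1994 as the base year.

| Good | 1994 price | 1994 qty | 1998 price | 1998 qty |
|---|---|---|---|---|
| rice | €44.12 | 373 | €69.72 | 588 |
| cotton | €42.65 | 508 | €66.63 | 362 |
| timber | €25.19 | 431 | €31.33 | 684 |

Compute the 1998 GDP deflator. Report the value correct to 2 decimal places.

147.66

Nominal GDP 1998 = 69.72·588 + 66.63·362 + 31.33·684 = 86545.14.
Real GDP 1998 (at 1994 prices) = 44.12·588 + 42.65·362 + 25.19·684 = 58611.82.
Deflator = Nominal/Real × 100 = 86545.14/58611.82 × 100 = 147.658.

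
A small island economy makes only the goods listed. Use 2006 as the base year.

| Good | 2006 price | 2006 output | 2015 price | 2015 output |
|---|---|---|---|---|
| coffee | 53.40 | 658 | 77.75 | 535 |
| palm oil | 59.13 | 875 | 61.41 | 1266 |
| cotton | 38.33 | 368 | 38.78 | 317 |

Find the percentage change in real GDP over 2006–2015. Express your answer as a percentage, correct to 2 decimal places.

14.45%

Real GDP 2006 = Nominal GDP 2006 = 53.40·658 + 59.13·875 + 38.33·368 = 100981.39.
Real GDP 2015 (at 2006 prices) = 53.40·535 + 59.13·1266 + 38.33·317 = 115578.19.
Real growth = 115578.19/100981.39 − 1 = 0.1445.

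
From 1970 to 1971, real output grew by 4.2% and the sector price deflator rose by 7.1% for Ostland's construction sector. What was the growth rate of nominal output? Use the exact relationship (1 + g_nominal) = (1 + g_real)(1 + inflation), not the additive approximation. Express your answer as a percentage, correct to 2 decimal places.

(1 + g_nom) = (1 + g_real)(1 + π) = 1.0420 × 1.0710 = 1.11598.

11.60%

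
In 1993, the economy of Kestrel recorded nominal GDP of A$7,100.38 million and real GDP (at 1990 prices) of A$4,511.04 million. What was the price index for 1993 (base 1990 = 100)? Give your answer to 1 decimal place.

157.4

price index = (Nominal / Real) × 100 = 7100.38 / 4511.04 × 100 = 157.40.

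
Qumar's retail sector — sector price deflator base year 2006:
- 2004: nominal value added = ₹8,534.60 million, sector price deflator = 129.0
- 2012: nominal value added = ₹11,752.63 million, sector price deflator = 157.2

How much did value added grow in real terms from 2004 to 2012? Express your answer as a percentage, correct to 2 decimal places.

13.00%

Real value added 2004 = 8534.60 / 1.290 = 6615.97.
Real value added 2012 = 11752.63 / 1.572 = 7476.23.
Real growth = 7476.23 / 6615.97 − 1 = 0.1300.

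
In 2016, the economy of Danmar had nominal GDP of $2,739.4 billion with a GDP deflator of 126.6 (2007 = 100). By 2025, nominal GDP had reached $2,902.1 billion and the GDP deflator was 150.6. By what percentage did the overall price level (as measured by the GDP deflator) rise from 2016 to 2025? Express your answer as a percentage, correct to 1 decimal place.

19.0%

Price-level change = 150.6 / 126.6 − 1 = 0.1896.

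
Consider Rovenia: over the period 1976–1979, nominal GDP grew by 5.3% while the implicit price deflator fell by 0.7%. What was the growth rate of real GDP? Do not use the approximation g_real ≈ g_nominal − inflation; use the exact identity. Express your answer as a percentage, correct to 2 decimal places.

6.04%

(1 + g_nom) = (1 + g_real)(1 + π), so g_real = 1.0530 / 0.9930 − 1 = 0.06042.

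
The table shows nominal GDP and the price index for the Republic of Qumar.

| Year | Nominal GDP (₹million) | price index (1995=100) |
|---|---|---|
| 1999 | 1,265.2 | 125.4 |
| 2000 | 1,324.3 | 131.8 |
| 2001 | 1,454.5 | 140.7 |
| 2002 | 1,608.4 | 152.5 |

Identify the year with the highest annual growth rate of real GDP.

2000: real = 1324.3/1.318 = 1004.78; growth vs 1999 (1008.93) = -0.41%.
2001: real = 1454.5/1.407 = 1033.76; growth vs 2000 (1004.78) = 2.88%.
2002: real = 1608.4/1.525 = 1054.69; growth vs 2001 (1033.76) = 2.02%.

2001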